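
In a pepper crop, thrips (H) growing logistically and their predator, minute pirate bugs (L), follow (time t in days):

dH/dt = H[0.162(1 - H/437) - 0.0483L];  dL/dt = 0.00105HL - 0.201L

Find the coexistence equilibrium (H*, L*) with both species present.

H* ≈ 191, L* ≈ 1.88

From dL/dt = 0 with L > 0: 0.00105H* = 0.201, so H* = 191.
Substitute into dH/dt = 0: 0.162(1 - 191/437) = 0.0483L*.
The bracket is 0.562, giving L* = 0.091/0.0483 = 1.88.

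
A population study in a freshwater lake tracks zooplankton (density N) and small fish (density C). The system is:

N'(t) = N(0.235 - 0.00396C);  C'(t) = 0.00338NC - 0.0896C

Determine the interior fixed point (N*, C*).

Set dC/dt = 0 with C > 0: 0.00338N - 0.0896 = 0, so N* = 0.0896/0.00338 = 26.5.
Set dN/dt = 0 with N > 0: 0.235 - 0.00396C = 0, so C* = 0.235/0.00396 = 59.3.

N* ≈ 26.5, C* ≈ 59.3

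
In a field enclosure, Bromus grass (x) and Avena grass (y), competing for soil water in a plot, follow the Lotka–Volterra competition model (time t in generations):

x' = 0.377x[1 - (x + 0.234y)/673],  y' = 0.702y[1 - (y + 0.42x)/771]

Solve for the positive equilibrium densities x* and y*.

x* ≈ 546, y* ≈ 542

Setting both brackets to zero gives the nullclines x + 0.234y = 673 and 0.42x + y = 771.
Substituting y = 771 - 0.42x into the first: x(1 - 0.234·0.42) = 673 - 0.234·771.
So x* = 493/0.902 = 546, and then y* = 771 - 0.42·546 = 542.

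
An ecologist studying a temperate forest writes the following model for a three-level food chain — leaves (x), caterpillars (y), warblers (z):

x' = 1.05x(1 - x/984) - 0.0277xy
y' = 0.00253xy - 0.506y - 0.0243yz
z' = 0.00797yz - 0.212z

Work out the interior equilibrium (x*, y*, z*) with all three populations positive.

From dz/dt = 0: 0.00797y* = 0.212, so y* = 26.6.
From dx/dt = 0: 1.05(1 - x*/984) = 0.0277·26.6, giving x* = 984·(1 - 0.702) = 294.
From dy/dt = 0: 0.00253·294 - 0.506 = 0.0243z*, so z* = 0.237/0.0243 = 9.73.

x* ≈ 294, y* ≈ 26.6, z* ≈ 9.73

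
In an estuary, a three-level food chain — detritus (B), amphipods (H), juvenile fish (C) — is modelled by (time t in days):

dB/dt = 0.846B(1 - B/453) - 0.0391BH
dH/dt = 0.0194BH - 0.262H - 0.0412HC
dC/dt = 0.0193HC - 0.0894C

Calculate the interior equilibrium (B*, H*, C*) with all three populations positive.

B* ≈ 356, H* ≈ 4.63, C* ≈ 161

From dC/dt = 0: 0.0193H* = 0.0894, so H* = 4.63.
From dB/dt = 0: 0.846(1 - B*/453) = 0.0391·4.63, giving B* = 453·(1 - 0.214) = 356.
From dH/dt = 0: 0.0194·356 - 0.262 = 0.0412C*, so C* = 6.64/0.0412 = 161.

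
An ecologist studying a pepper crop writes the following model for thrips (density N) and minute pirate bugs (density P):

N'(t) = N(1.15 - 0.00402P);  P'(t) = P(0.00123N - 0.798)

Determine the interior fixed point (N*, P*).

Set dP/dt = 0 with P > 0: 0.00123N - 0.798 = 0, so N* = 0.798/0.00123 = 649.
Set dN/dt = 0 with N > 0: 1.15 - 0.00402P = 0, so P* = 1.15/0.00402 = 286.

N* ≈ 649, P* ≈ 286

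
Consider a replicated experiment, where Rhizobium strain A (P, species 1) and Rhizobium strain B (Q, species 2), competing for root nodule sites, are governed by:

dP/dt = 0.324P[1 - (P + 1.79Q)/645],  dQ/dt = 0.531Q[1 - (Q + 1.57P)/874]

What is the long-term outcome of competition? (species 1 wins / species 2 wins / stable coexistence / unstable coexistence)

unstable coexistence (outcome depends on initial conditions)

Compare the nullcline intercepts: K1/α12 = 645/1.79 = 360 < K2 = 874; K2/α21 = 874/1.57 = 557 < K1 = 645.
Since both are reversed, neither can invade when rare; the interior point is a saddle.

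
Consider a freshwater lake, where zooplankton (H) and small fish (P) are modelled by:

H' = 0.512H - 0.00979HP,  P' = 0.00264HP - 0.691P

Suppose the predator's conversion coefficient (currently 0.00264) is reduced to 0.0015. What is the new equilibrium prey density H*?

H* ≈ 461

At the interior fixed point, setting dP/dt = 0 with P > 0 fixes H* = (predator death rate)/(HP coefficient) — independent of the other coefficients.
With the change, H* = 0.691/0.0015 = 461; it rises from 262.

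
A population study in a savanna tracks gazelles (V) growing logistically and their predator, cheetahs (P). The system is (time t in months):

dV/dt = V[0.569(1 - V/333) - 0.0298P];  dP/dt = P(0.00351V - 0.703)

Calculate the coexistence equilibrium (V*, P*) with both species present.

From dP/dt = 0 with P > 0: 0.00351V* = 0.703, so V* = 200.
Substitute into dV/dt = 0: 0.569(1 - 200/333) = 0.0298P*.
The bracket is 0.399, giving P* = 0.227/0.0298 = 7.61.

V* ≈ 200, P* ≈ 7.61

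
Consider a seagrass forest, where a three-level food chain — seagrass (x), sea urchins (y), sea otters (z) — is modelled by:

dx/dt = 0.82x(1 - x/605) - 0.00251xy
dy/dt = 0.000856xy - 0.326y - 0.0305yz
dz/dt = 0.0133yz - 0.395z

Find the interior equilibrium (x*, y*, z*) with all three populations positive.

From dz/dt = 0: 0.0133y* = 0.395, so y* = 29.7.
From dx/dt = 0: 0.82(1 - x*/605) = 0.00251·29.7, giving x* = 605·(1 - 0.0909) = 550.
From dy/dt = 0: 0.000856·550 - 0.326 = 0.0305z*, so z* = 0.145/0.0305 = 4.75.

x* ≈ 550, y* ≈ 29.7, z* ≈ 4.75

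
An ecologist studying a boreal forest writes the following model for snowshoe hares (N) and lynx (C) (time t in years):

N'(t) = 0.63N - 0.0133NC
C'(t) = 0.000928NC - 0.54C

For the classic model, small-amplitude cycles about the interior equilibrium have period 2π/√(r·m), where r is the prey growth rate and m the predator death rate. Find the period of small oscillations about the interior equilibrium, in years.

T ≈ 10.8 years

Here r = 0.63 and m = 0.54, so r·m = 0.34.
ω = √0.34 = 0.583 per year, hence T = 2π/ω ≈ 10.8 years.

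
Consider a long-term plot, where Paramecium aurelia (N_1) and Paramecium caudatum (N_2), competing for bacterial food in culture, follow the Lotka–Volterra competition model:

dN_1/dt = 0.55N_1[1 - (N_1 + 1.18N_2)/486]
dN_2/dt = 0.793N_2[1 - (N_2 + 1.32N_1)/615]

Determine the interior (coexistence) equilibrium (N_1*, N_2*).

N_1* ≈ 430, N_2* ≈ 47.6

Setting both brackets to zero gives the nullclines N_1 + 1.18N_2 = 486 and 1.32N_1 + N_2 = 615.
Substituting N_2 = 615 - 1.32N_1 into the first: N_1(1 - 1.18·1.32) = 486 - 1.18·615.
So N_1* = -240/-0.558 = 430, and then N_2* = 615 - 1.32·430 = 47.6.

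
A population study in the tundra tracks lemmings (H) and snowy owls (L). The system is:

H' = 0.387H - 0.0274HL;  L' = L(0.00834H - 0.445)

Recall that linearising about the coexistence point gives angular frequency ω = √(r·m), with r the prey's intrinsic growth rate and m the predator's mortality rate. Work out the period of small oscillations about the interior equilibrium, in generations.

T ≈ 15.1 generations

Here r = 0.387 and m = 0.445, so r·m = 0.172.
ω = √0.172 = 0.415 per generation, hence T = 2π/ω ≈ 15.1 generations.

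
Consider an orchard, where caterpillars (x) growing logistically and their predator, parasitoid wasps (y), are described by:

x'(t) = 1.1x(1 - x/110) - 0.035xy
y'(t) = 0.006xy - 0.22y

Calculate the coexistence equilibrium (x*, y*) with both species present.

From dy/dt = 0 with y > 0: 0.006x* = 0.22, so x* = 36.7.
Substitute into dx/dt = 0: 1.1(1 - 36.7/110) = 0.035y*.
The bracket is 0.667, giving y* = 0.733/0.035 = 21.

x* ≈ 36.7, y* ≈ 21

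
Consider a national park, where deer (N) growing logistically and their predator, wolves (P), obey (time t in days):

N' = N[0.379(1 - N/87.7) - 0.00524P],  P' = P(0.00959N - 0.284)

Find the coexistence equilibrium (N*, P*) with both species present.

N* ≈ 29.6, P* ≈ 47.9

From dP/dt = 0 with P > 0: 0.00959N* = 0.284, so N* = 29.6.
Substitute into dN/dt = 0: 0.379(1 - 29.6/87.7) = 0.00524P*.
The bracket is 0.662, giving P* = 0.251/0.00524 = 47.9.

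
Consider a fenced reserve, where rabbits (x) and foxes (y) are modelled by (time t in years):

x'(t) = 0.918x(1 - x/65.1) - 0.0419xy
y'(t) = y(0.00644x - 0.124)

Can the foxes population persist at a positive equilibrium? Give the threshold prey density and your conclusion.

The predator equation gives dy/dt > 0 only when x > 0.124/0.00644 = 19.3.
Without the predator, x → K = 65.1. Since 65.1 > 19.3, the predator can invade and persist.

Threshold x = 19.3; K > 19.3, so yes, the predator persists.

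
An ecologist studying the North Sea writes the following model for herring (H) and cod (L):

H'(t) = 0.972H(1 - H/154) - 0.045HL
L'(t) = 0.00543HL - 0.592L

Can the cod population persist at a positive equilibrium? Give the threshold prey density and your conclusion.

The predator equation gives dL/dt > 0 only when H > 0.592/0.00543 = 109.
Without the predator, H → K = 154. Since 154 > 109, the predator can invade and persist.

Threshold H = 109; K > 109, so yes, the predator persists.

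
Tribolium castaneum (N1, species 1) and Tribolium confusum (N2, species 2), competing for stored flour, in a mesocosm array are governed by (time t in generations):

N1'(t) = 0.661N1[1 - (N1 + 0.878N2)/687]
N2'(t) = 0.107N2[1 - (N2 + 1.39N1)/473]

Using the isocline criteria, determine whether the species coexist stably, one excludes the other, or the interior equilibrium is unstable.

species 1 excludes species 2

Compare the nullcline intercepts: K1/α12 = 687/0.878 = 782 > K2 = 473; K2/α21 = 473/1.39 = 340 < K1 = 687.
Since the inequalities point opposite ways, species 1 can invade but species 2 cannot.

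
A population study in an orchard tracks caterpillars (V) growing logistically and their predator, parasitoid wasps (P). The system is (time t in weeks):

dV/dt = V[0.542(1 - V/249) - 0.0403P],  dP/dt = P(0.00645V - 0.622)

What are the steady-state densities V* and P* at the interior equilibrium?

V* ≈ 96.4, P* ≈ 8.24

From dP/dt = 0 with P > 0: 0.00645V* = 0.622, so V* = 96.4.
Substitute into dV/dt = 0: 0.542(1 - 96.4/249) = 0.0403P*.
The bracket is 0.613, giving P* = 0.332/0.0403 = 8.24.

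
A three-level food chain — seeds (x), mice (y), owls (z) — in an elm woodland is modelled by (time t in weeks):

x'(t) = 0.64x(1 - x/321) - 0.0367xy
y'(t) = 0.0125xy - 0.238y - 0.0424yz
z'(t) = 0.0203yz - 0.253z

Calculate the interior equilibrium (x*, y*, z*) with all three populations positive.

x* ≈ 91.6, y* ≈ 12.5, z* ≈ 21.4

From dz/dt = 0: 0.0203y* = 0.253, so y* = 12.5.
From dx/dt = 0: 0.64(1 - x*/321) = 0.0367·12.5, giving x* = 321·(1 - 0.715) = 91.6.
From dy/dt = 0: 0.0125·91.6 - 0.238 = 0.0424z*, so z* = 0.907/0.0424 = 21.4.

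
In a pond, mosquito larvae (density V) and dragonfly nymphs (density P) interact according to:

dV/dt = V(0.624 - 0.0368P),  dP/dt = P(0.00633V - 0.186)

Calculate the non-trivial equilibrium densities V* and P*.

Set dP/dt = 0 with P > 0: 0.00633V - 0.186 = 0, so V* = 0.186/0.00633 = 29.4.
Set dV/dt = 0 with V > 0: 0.624 - 0.0368P = 0, so P* = 0.624/0.0368 = 17.

V* ≈ 29.4, P* ≈ 17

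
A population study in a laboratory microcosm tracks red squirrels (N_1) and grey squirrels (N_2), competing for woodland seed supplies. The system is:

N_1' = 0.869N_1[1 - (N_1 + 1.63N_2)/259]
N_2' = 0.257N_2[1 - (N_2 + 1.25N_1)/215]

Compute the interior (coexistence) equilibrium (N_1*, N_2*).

N_1* ≈ 88.1, N_2* ≈ 105

Setting both brackets to zero gives the nullclines N_1 + 1.63N_2 = 259 and 1.25N_1 + N_2 = 215.
Substituting N_2 = 215 - 1.25N_1 into the first: N_1(1 - 1.63·1.25) = 259 - 1.63·215.
So N_1* = -91.4/-1.04 = 88.1, and then N_2* = 215 - 1.25·88.1 = 105.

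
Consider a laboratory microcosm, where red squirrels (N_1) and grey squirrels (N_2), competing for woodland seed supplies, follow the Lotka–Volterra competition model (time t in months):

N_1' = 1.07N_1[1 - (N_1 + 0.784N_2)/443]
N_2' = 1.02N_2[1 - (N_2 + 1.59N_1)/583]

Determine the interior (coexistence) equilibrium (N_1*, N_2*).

Setting both brackets to zero gives the nullclines N_1 + 0.784N_2 = 443 and 1.59N_1 + N_2 = 583.
Substituting N_2 = 583 - 1.59N_1 into the first: N_1(1 - 0.784·1.59) = 443 - 0.784·583.
So N_1* = -14.1/-0.247 = 57.1, and then N_2* = 583 - 1.59·57.1 = 492.

N_1* ≈ 57.1, N_2* ≈ 492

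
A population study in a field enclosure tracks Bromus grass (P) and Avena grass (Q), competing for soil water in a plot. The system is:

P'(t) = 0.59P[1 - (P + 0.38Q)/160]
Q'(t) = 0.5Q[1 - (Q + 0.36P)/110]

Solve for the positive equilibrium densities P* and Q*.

Setting both brackets to zero gives the nullclines P + 0.38Q = 160 and 0.36P + Q = 110.
Substituting Q = 110 - 0.36P into the first: P(1 - 0.38·0.36) = 160 - 0.38·110.
So P* = 118/0.863 = 137, and then Q* = 110 - 0.36·137 = 60.7.

P* ≈ 137, Q* ≈ 60.7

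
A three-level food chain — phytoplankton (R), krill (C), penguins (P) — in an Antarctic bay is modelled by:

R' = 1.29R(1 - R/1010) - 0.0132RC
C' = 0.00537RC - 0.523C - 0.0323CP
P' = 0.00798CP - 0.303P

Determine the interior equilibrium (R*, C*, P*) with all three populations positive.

From dP/dt = 0: 0.00798C* = 0.303, so C* = 38.
From dR/dt = 0: 1.29(1 - R*/1010) = 0.0132·38, giving R* = 1010·(1 - 0.389) = 618.
From dC/dt = 0: 0.00537·618 - 0.523 = 0.0323P*, so P* = 2.79/0.0323 = 86.5.

R* ≈ 618, C* ≈ 38, P* ≈ 86.5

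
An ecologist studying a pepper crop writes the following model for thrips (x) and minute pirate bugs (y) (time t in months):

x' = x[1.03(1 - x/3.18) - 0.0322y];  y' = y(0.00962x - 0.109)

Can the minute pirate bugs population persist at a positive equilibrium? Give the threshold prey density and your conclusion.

Threshold x = 11.3; K < 11.3, so no, the predator goes extinct.

The predator equation gives dy/dt > 0 only when x > 0.109/0.00962 = 11.3.
Without the predator, x → K = 3.18. Since 3.18 < 11.3, the predator cannot invade.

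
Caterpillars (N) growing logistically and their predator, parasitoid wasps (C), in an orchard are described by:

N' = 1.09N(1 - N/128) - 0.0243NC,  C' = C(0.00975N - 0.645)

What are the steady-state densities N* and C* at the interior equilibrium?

N* ≈ 66.2, C* ≈ 21.7

From dC/dt = 0 with C > 0: 0.00975N* = 0.645, so N* = 66.2.
Substitute into dN/dt = 0: 1.09(1 - 66.2/128) = 0.0243C*.
The bracket is 0.483, giving C* = 0.527/0.0243 = 21.7.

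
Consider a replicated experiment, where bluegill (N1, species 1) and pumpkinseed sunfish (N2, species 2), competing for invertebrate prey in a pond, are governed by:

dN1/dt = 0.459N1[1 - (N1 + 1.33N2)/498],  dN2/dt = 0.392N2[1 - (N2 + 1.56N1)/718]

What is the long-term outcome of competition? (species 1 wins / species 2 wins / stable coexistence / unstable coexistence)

unstable coexistence (outcome depends on initial conditions)

Compare the nullcline intercepts: K1/α12 = 498/1.33 = 374 < K2 = 718; K2/α21 = 718/1.56 = 460 < K1 = 498.
Since both are reversed, neither can invade when rare; the interior point is a saddle.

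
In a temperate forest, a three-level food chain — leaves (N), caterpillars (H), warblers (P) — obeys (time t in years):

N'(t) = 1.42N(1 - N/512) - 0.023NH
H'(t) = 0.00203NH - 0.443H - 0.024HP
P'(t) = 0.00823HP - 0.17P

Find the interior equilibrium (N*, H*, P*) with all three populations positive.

From dP/dt = 0: 0.00823H* = 0.17, so H* = 20.7.
From dN/dt = 0: 1.42(1 - N*/512) = 0.023·20.7, giving N* = 512·(1 - 0.335) = 341.
From dH/dt = 0: 0.00203·341 - 0.443 = 0.024P*, so P* = 0.249/0.024 = 10.4.

N* ≈ 341, H* ≈ 20.7, P* ≈ 10.4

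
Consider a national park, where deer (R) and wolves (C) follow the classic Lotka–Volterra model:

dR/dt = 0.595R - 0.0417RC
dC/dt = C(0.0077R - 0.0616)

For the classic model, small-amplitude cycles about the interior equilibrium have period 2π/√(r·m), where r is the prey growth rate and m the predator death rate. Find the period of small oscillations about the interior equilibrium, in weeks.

T ≈ 32.8 weeks

Here r = 0.595 and m = 0.0616, so r·m = 0.0367.
ω = √0.0367 = 0.191 per week, hence T = 2π/ω ≈ 32.8 weeks.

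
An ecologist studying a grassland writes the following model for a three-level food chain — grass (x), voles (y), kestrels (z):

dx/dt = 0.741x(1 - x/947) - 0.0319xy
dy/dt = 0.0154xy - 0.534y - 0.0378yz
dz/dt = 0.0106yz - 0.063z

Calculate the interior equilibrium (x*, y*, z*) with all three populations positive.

From dz/dt = 0: 0.0106y* = 0.063, so y* = 5.94.
From dx/dt = 0: 0.741(1 - x*/947) = 0.0319·5.94, giving x* = 947·(1 - 0.256) = 705.
From dy/dt = 0: 0.0154·705 - 0.534 = 0.0378z*, so z* = 10.3/0.0378 = 273.

x* ≈ 705, y* ≈ 5.94, z* ≈ 273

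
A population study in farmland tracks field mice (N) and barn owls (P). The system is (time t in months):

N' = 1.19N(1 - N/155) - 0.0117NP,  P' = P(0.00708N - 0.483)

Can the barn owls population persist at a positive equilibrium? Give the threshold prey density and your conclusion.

Threshold N = 68.2; K > 68.2, so yes, the predator persists.

The predator equation gives dP/dt > 0 only when N > 0.483/0.00708 = 68.2.
Without the predator, N → K = 155. Since 155 > 68.2, the predator can invade and persist.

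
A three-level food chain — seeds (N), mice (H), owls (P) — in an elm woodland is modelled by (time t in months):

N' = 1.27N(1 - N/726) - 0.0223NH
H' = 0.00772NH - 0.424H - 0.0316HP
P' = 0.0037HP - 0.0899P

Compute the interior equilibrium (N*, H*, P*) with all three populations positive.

From dP/dt = 0: 0.0037H* = 0.0899, so H* = 24.3.
From dN/dt = 0: 1.27(1 - N*/726) = 0.0223·24.3, giving N* = 726·(1 - 0.427) = 416.
From dH/dt = 0: 0.00772·416 - 0.424 = 0.0316P*, so P* = 2.79/0.0316 = 88.3.

N* ≈ 416, H* ≈ 24.3, P* ≈ 88.3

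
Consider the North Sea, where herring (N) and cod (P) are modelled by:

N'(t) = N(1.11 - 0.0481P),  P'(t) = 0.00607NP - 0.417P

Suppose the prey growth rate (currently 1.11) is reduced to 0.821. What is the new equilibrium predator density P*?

At the interior fixed point, setting dN/dt = 0 with N > 0 fixes P* = (prey growth rate)/(NP coefficient) — independent of the other coefficients.
With the change, P* = 0.821/0.0481 = 17.1; it falls from 23.1.

P* ≈ 17.1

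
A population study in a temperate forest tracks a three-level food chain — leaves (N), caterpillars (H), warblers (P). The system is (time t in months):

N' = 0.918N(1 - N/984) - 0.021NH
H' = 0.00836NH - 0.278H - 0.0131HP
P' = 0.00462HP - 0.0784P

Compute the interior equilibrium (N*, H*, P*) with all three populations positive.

N* ≈ 602, H* ≈ 17, P* ≈ 363

From dP/dt = 0: 0.00462H* = 0.0784, so H* = 17.
From dN/dt = 0: 0.918(1 - N*/984) = 0.021·17, giving N* = 984·(1 - 0.388) = 602.
From dH/dt = 0: 0.00836·602 - 0.278 = 0.0131P*, so P* = 4.75/0.0131 = 363.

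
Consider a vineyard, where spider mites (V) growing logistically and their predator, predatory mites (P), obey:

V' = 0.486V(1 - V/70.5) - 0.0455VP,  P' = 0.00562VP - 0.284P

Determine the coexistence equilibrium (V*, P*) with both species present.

V* ≈ 50.5, P* ≈ 3.03

From dP/dt = 0 with P > 0: 0.00562V* = 0.284, so V* = 50.5.
Substitute into dV/dt = 0: 0.486(1 - 50.5/70.5) = 0.0455P*.
The bracket is 0.283, giving P* = 0.138/0.0455 = 3.03.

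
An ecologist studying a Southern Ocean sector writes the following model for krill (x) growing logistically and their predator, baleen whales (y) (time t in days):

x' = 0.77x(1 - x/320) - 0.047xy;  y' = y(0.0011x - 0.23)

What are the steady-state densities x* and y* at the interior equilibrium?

x* ≈ 209, y* ≈ 5.68

From dy/dt = 0 with y > 0: 0.0011x* = 0.23, so x* = 209.
Substitute into dx/dt = 0: 0.77(1 - 209/320) = 0.047y*.
The bracket is 0.347, giving y* = 0.267/0.047 = 5.68.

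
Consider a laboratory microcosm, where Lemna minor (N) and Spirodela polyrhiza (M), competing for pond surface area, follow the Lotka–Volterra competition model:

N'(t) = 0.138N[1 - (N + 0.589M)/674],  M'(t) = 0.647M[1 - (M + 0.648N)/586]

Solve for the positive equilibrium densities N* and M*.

N* ≈ 532, M* ≈ 241

Setting both brackets to zero gives the nullclines N + 0.589M = 674 and 0.648N + M = 586.
Substituting M = 586 - 0.648N into the first: N(1 - 0.589·0.648) = 674 - 0.589·586.
So N* = 329/0.618 = 532, and then M* = 586 - 0.648·532 = 241.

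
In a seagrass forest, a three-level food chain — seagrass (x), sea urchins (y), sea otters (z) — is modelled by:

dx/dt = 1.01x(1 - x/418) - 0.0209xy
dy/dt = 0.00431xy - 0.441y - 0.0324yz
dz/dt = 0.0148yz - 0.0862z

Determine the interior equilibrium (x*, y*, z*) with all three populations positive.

From dz/dt = 0: 0.0148y* = 0.0862, so y* = 5.82.
From dx/dt = 0: 1.01(1 - x*/418) = 0.0209·5.82, giving x* = 418·(1 - 0.121) = 368.
From dy/dt = 0: 0.00431·368 - 0.441 = 0.0324z*, so z* = 1.14/0.0324 = 35.3.

x* ≈ 368, y* ≈ 5.82, z* ≈ 35.3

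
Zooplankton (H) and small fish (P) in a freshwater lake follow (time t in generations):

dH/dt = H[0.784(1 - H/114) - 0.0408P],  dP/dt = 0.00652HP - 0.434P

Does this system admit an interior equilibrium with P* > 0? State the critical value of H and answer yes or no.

The predator equation gives dP/dt > 0 only when H > 0.434/0.00652 = 66.6.
Without the predator, H → K = 114. Since 114 > 66.6, the predator can invade and persist.

Threshold H = 66.6; K > 66.6, so yes, the predator persists.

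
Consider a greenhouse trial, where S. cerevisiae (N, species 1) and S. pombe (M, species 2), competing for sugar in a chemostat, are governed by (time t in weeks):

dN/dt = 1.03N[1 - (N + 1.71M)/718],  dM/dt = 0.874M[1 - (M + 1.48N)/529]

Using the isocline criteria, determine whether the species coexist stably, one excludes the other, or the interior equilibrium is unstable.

unstable coexistence (outcome depends on initial conditions)

Compare the nullcline intercepts: K1/α12 = 718/1.71 = 420 < K2 = 529; K2/α21 = 529/1.48 = 357 < K1 = 718.
Since both are reversed, neither can invade when rare; the interior point is a saddle.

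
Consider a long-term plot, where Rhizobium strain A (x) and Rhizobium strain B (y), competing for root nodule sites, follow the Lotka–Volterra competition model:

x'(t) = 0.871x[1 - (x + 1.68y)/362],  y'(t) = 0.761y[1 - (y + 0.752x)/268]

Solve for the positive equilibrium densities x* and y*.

x* ≈ 335, y* ≈ 16

Setting both brackets to zero gives the nullclines x + 1.68y = 362 and 0.752x + y = 268.
Substituting y = 268 - 0.752x into the first: x(1 - 1.68·0.752) = 362 - 1.68·268.
So x* = -88.2/-0.263 = 335, and then y* = 268 - 0.752·335 = 16.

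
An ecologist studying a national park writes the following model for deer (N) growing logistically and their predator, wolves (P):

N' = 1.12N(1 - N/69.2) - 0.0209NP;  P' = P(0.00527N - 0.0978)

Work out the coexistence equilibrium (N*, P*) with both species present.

From dP/dt = 0 with P > 0: 0.00527N* = 0.0978, so N* = 18.6.
Substitute into dN/dt = 0: 1.12(1 - 18.6/69.2) = 0.0209P*.
The bracket is 0.732, giving P* = 0.82/0.0209 = 39.2.

N* ≈ 18.6, P* ≈ 39.2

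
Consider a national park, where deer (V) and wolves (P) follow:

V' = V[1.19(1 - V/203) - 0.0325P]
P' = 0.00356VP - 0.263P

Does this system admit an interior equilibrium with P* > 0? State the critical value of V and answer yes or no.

Threshold V = 73.9; K > 73.9, so yes, the predator persists.

The predator equation gives dP/dt > 0 only when V > 0.263/0.00356 = 73.9.
Without the predator, V → K = 203. Since 203 > 73.9, the predator can invade and persist.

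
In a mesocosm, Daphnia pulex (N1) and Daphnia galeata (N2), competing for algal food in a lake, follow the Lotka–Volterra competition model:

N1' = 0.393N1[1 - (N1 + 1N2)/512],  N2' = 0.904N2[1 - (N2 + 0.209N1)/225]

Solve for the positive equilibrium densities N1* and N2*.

N1* ≈ 363, N2* ≈ 149

Setting both brackets to zero gives the nullclines N1 + 1N2 = 512 and 0.209N1 + N2 = 225.
Substituting N2 = 225 - 0.209N1 into the first: N1(1 - 1·0.209) = 512 - 1·225.
So N1* = 287/0.791 = 363, and then N2* = 225 - 0.209·363 = 149.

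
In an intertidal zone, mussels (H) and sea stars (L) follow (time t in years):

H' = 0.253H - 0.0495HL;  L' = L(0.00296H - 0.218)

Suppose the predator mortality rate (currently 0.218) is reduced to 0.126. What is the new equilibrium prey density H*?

H* ≈ 42.6

At the interior fixed point, setting dL/dt = 0 with L > 0 fixes H* = (predator death rate)/(HL coefficient) — independent of the other coefficients.
With the change, H* = 0.126/0.00296 = 42.6; it falls from 73.6.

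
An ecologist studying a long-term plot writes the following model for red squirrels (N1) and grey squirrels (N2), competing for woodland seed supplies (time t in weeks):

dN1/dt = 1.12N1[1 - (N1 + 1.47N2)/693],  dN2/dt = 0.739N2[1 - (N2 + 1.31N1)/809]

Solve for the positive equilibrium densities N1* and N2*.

Setting both brackets to zero gives the nullclines N1 + 1.47N2 = 693 and 1.31N1 + N2 = 809.
Substituting N2 = 809 - 1.31N1 into the first: N1(1 - 1.47·1.31) = 693 - 1.47·809.
So N1* = -496/-0.926 = 536, and then N2* = 809 - 1.31·536 = 107.

N1* ≈ 536, N2* ≈ 107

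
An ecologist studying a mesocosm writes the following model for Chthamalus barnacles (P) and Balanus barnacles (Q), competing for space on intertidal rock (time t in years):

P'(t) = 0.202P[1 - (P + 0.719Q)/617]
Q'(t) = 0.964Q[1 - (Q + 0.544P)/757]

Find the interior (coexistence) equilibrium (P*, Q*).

Setting both brackets to zero gives the nullclines P + 0.719Q = 617 and 0.544P + Q = 757.
Substituting Q = 757 - 0.544P into the first: P(1 - 0.719·0.544) = 617 - 0.719·757.
So P* = 72.7/0.609 = 119, and then Q* = 757 - 0.544·119 = 692.

P* ≈ 119, Q* ≈ 692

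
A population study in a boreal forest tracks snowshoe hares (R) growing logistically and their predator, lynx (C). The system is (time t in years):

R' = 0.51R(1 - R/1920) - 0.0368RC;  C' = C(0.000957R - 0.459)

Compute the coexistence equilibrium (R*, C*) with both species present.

R* ≈ 480, C* ≈ 10.4

From dC/dt = 0 with C > 0: 0.000957R* = 0.459, so R* = 480.
Substitute into dR/dt = 0: 0.51(1 - 480/1920) = 0.0368C*.
The bracket is 0.75, giving C* = 0.383/0.0368 = 10.4.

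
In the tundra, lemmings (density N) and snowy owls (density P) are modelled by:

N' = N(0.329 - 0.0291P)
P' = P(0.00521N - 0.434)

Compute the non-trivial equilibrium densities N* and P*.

N* ≈ 83.3, P* ≈ 11.3

Set dP/dt = 0 with P > 0: 0.00521N - 0.434 = 0, so N* = 0.434/0.00521 = 83.3.
Set dN/dt = 0 with N > 0: 0.329 - 0.0291P = 0, so P* = 0.329/0.0291 = 11.3.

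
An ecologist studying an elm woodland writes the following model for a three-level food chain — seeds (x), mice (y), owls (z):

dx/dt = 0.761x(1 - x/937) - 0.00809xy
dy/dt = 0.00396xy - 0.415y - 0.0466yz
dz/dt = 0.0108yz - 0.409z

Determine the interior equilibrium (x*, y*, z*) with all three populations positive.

From dz/dt = 0: 0.0108y* = 0.409, so y* = 37.9.
From dx/dt = 0: 0.761(1 - x*/937) = 0.00809·37.9, giving x* = 937·(1 - 0.403) = 560.
From dy/dt = 0: 0.00396·560 - 0.415 = 0.0466z*, so z* = 1.8/0.0466 = 38.7.

x* ≈ 560, y* ≈ 37.9, z* ≈ 38.7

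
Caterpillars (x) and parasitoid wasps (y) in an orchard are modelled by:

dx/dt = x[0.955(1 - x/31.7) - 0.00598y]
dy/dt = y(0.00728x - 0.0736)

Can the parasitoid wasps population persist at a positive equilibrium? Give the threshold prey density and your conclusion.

Threshold x = 10.1; K > 10.1, so yes, the predator persists.

The predator equation gives dy/dt > 0 only when x > 0.0736/0.00728 = 10.1.
Without the predator, x → K = 31.7. Since 31.7 > 10.1, the predator can invade and persist.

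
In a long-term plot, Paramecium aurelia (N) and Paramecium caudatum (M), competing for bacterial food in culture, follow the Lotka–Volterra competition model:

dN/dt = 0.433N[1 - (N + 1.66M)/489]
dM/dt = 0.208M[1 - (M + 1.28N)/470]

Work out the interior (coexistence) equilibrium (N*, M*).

Setting both brackets to zero gives the nullclines N + 1.66M = 489 and 1.28N + M = 470.
Substituting M = 470 - 1.28N into the first: N(1 - 1.66·1.28) = 489 - 1.66·470.
So N* = -291/-1.12 = 259, and then M* = 470 - 1.28·259 = 139.

N* ≈ 259, M* ≈ 139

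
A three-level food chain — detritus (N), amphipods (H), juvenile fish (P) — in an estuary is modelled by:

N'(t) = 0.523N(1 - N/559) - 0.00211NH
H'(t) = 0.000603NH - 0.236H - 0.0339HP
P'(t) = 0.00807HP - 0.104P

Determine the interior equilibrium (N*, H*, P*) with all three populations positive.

N* ≈ 530, H* ≈ 12.9, P* ≈ 2.46

From dP/dt = 0: 0.00807H* = 0.104, so H* = 12.9.
From dN/dt = 0: 0.523(1 - N*/559) = 0.00211·12.9, giving N* = 559·(1 - 0.052) = 530.
From dH/dt = 0: 0.000603·530 - 0.236 = 0.0339P*, so P* = 0.0836/0.0339 = 2.46.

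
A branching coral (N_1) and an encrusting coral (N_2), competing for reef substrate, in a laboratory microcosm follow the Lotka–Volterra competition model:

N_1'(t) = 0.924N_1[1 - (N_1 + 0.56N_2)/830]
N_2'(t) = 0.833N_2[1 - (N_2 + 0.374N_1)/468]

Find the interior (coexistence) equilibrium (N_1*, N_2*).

N_1* ≈ 718, N_2* ≈ 199

Setting both brackets to zero gives the nullclines N_1 + 0.56N_2 = 830 and 0.374N_1 + N_2 = 468.
Substituting N_2 = 468 - 0.374N_1 into the first: N_1(1 - 0.56·0.374) = 830 - 0.56·468.
So N_1* = 568/0.791 = 718, and then N_2* = 468 - 0.374·718 = 199.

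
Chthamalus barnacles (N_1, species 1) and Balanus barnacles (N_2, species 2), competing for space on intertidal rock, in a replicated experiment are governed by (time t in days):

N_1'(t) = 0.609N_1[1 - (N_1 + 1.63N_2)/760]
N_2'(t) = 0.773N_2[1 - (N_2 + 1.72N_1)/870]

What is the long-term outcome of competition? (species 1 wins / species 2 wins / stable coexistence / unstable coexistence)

Compare the nullcline intercepts: K1/α12 = 760/1.63 = 466 < K2 = 870; K2/α21 = 870/1.72 = 506 < K1 = 760.
Since both are reversed, neither can invade when rare; the interior point is a saddle.

unstable coexistence (outcome depends on initial conditions)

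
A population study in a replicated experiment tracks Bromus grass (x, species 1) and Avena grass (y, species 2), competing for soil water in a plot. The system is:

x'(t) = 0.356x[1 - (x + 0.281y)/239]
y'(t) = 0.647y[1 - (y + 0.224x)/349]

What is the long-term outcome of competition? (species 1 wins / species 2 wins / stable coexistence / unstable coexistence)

Compare the nullcline intercepts: K1/α12 = 239/0.281 = 851 > K2 = 349; K2/α21 = 349/0.224 = 1560 > K1 = 239.
Since both inequalities hold, each species can invade when rare, so the interior equilibrium is stable.

stable coexistence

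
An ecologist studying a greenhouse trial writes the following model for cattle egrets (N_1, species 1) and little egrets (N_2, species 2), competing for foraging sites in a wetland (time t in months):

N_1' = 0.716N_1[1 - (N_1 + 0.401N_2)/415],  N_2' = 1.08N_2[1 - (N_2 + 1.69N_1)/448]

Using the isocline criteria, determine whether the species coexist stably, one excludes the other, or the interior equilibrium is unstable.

species 1 excludes species 2

Compare the nullcline intercepts: K1/α12 = 415/0.401 = 1030 > K2 = 448; K2/α21 = 448/1.69 = 265 < K1 = 415.
Since the inequalities point opposite ways, species 1 can invade but species 2 cannot.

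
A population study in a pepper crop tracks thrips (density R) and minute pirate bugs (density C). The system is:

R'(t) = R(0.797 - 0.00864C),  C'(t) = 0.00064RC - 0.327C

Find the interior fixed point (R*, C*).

R* ≈ 511, C* ≈ 92.2

Set dC/dt = 0 with C > 0: 0.00064R - 0.327 = 0, so R* = 0.327/0.00064 = 511.
Set dR/dt = 0 with R > 0: 0.797 - 0.00864C = 0, so C* = 0.797/0.00864 = 92.2.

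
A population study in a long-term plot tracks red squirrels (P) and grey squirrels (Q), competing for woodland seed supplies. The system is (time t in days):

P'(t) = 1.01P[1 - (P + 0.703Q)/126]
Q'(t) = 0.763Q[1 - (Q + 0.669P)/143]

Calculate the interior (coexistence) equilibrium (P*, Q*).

P* ≈ 48.1, Q* ≈ 111

Setting both brackets to zero gives the nullclines P + 0.703Q = 126 and 0.669P + Q = 143.
Substituting Q = 143 - 0.669P into the first: P(1 - 0.703·0.669) = 126 - 0.703·143.
So P* = 25.5/0.53 = 48.1, and then Q* = 143 - 0.669·48.1 = 111.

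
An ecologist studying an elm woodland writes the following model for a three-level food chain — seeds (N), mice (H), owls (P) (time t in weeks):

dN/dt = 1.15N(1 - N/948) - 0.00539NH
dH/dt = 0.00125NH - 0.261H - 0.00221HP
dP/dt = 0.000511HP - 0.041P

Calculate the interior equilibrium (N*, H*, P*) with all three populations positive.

From dP/dt = 0: 0.000511H* = 0.041, so H* = 80.2.
From dN/dt = 0: 1.15(1 - N*/948) = 0.00539·80.2, giving N* = 948·(1 - 0.376) = 591.
From dH/dt = 0: 0.00125·591 - 0.261 = 0.00221P*, so P* = 0.478/0.00221 = 216.

N* ≈ 591, H* ≈ 80.2, P* ≈ 216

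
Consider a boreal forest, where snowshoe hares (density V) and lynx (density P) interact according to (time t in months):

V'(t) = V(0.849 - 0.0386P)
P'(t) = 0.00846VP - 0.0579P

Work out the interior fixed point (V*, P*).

V* ≈ 6.84, P* ≈ 22

Set dP/dt = 0 with P > 0: 0.00846V - 0.0579 = 0, so V* = 0.0579/0.00846 = 6.84.
Set dV/dt = 0 with V > 0: 0.849 - 0.0386P = 0, so P* = 0.849/0.0386 = 22.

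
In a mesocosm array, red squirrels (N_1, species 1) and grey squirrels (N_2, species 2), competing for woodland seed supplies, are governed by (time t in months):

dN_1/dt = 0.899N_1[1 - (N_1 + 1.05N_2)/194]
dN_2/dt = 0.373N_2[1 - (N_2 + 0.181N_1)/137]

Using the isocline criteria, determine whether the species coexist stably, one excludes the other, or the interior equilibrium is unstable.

Compare the nullcline intercepts: K1/α12 = 194/1.05 = 185 > K2 = 137; K2/α21 = 137/0.181 = 757 > K1 = 194.
Since both inequalities hold, each species can invade when rare, so the interior equilibrium is stable.

stable coexistence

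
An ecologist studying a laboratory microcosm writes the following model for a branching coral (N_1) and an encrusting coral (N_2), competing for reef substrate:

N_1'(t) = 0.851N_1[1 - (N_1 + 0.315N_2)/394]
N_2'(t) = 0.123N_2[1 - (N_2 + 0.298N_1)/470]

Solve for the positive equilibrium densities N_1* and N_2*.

N_1* ≈ 271, N_2* ≈ 389

Setting both brackets to zero gives the nullclines N_1 + 0.315N_2 = 394 and 0.298N_1 + N_2 = 470.
Substituting N_2 = 470 - 0.298N_1 into the first: N_1(1 - 0.315·0.298) = 394 - 0.315·470.
So N_1* = 246/0.906 = 271, and then N_2* = 470 - 0.298·271 = 389.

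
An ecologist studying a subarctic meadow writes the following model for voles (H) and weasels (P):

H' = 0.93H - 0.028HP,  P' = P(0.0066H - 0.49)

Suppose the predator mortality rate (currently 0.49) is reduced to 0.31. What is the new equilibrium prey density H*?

H* ≈ 47

At the interior fixed point, setting dP/dt = 0 with P > 0 fixes H* = (predator death rate)/(HP coefficient) — independent of the other coefficients.
With the change, H* = 0.31/0.0066 = 47; it falls from 74.2.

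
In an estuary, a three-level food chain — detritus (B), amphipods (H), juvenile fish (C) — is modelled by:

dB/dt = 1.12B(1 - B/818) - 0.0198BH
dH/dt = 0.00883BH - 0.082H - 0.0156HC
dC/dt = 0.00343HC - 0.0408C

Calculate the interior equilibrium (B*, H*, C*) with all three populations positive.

From dC/dt = 0: 0.00343H* = 0.0408, so H* = 11.9.
From dB/dt = 0: 1.12(1 - B*/818) = 0.0198·11.9, giving B* = 818·(1 - 0.21) = 646.
From dH/dt = 0: 0.00883·646 - 0.082 = 0.0156C*, so C* = 5.62/0.0156 = 360.

B* ≈ 646, H* ≈ 11.9, C* ≈ 360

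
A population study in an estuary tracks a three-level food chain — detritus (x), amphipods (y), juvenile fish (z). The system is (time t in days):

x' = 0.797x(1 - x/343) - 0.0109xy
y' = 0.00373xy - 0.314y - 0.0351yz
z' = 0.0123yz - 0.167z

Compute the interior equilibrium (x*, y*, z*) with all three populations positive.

x* ≈ 279, y* ≈ 13.6, z* ≈ 20.7

From dz/dt = 0: 0.0123y* = 0.167, so y* = 13.6.
From dx/dt = 0: 0.797(1 - x*/343) = 0.0109·13.6, giving x* = 343·(1 - 0.186) = 279.
From dy/dt = 0: 0.00373·279 - 0.314 = 0.0351z*, so z* = 0.728/0.0351 = 20.7.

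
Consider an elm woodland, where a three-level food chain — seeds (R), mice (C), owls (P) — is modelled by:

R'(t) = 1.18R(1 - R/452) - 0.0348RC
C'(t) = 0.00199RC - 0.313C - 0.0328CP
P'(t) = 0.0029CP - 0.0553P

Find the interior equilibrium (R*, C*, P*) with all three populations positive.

R* ≈ 198, C* ≈ 19.1, P* ≈ 2.46

From dP/dt = 0: 0.0029C* = 0.0553, so C* = 19.1.
From dR/dt = 0: 1.18(1 - R*/452) = 0.0348·19.1, giving R* = 452·(1 - 0.562) = 198.
From dC/dt = 0: 0.00199·198 - 0.313 = 0.0328P*, so P* = 0.0806/0.0328 = 2.46.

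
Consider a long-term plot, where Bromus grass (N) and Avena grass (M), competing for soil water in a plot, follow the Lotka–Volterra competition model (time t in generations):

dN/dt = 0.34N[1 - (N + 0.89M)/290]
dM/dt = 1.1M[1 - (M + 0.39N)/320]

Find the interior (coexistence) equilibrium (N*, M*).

N* ≈ 7.96, M* ≈ 317

Setting both brackets to zero gives the nullclines N + 0.89M = 290 and 0.39N + M = 320.
Substituting M = 320 - 0.39N into the first: N(1 - 0.89·0.39) = 290 - 0.89·320.
So N* = 5.2/0.653 = 7.96, and then M* = 320 - 0.39·7.96 = 317.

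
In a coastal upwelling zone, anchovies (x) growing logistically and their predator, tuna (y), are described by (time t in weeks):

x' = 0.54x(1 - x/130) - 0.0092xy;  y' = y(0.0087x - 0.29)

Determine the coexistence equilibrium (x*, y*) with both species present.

From dy/dt = 0 with y > 0: 0.0087x* = 0.29, so x* = 33.3.
Substitute into dx/dt = 0: 0.54(1 - 33.3/130) = 0.0092y*.
The bracket is 0.744, giving y* = 0.402/0.0092 = 43.6.

x* ≈ 33.3, y* ≈ 43.6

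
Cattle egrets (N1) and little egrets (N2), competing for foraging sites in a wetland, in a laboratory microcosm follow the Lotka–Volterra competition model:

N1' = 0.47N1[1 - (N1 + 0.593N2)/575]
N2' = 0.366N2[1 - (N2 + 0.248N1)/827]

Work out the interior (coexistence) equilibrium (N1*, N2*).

N1* ≈ 99.2, N2* ≈ 802

Setting both brackets to zero gives the nullclines N1 + 0.593N2 = 575 and 0.248N1 + N2 = 827.
Substituting N2 = 827 - 0.248N1 into the first: N1(1 - 0.593·0.248) = 575 - 0.593·827.
So N1* = 84.6/0.853 = 99.2, and then N2* = 827 - 0.248·99.2 = 802.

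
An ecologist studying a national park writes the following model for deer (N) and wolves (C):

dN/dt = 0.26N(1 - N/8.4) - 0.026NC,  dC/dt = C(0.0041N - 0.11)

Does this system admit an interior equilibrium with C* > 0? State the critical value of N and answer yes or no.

The predator equation gives dC/dt > 0 only when N > 0.11/0.0041 = 26.8.
Without the predator, N → K = 8.4. Since 8.4 < 26.8, the predator cannot invade.

Threshold N = 26.8; K < 26.8, so no, the predator goes extinct.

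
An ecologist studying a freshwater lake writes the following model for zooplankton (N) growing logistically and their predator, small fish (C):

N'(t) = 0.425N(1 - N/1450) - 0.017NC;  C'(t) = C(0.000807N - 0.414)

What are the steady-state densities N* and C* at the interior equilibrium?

From dC/dt = 0 with C > 0: 0.000807N* = 0.414, so N* = 513.
Substitute into dN/dt = 0: 0.425(1 - 513/1450) = 0.017C*.
The bracket is 0.646, giving C* = 0.275/0.017 = 16.2.

N* ≈ 513, C* ≈ 16.2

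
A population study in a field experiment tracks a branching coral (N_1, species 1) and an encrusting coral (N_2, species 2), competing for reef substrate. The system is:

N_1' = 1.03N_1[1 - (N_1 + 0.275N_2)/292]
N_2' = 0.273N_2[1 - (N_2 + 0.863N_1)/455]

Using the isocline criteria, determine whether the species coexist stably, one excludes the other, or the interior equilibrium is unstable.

stable coexistence

Compare the nullcline intercepts: K1/α12 = 292/0.275 = 1060 > K2 = 455; K2/α21 = 455/0.863 = 527 > K1 = 292.
Since both inequalities hold, each species can invade when rare, so the interior equilibrium is stable.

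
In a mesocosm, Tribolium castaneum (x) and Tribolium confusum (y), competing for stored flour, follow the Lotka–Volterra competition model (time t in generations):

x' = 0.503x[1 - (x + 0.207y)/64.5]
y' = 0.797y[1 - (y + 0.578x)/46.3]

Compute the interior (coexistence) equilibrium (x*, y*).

x* ≈ 62.4, y* ≈ 10.2

Setting both brackets to zero gives the nullclines x + 0.207y = 64.5 and 0.578x + y = 46.3.
Substituting y = 46.3 - 0.578x into the first: x(1 - 0.207·0.578) = 64.5 - 0.207·46.3.
So x* = 54.9/0.88 = 62.4, and then y* = 46.3 - 0.578·62.4 = 10.2.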